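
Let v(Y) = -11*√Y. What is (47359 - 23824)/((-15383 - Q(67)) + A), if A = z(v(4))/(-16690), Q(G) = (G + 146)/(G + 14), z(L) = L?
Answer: -5302788525/3466612843 ≈ -1.5297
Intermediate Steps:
Q(G) = (146 + G)/(14 + G)
A = 11/8345 (A = -11*√4/(-16690) = -11*2*(-1/16690) = -22*(-1/16690) = 11/8345 ≈ 0.0013182)
(47359 - 23824)/((-15383 - Q(67)) + A) = (47359 - 23824)/((-15383 - (146 + 67)/(14 + 67)) + 11/8345) = 23535/((-15383 - 213/81) + 11/8345) = 23535/((-15383 - 1*71/27) + 11/8345) = 23535/((-15383 - 71/27) + 11/8345) = 23535/(-415412/27 + 11/8345) = 23535/(-3466612843/225315) = 23535*(-225315/3466612843) = -5302788525/3466612843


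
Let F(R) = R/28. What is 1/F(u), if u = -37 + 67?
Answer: 14/15 ≈ 0.93333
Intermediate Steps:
u = 30
F(R) = R/28 (F(R) = R*(1/28) = R/28)
1/F(u) = 1/((1/28)*30) = 1/(15/14) = 14/15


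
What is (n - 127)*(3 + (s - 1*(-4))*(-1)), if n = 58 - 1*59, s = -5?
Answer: -512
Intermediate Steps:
n = -1 (n = 58 - 59 = -1)
(n - 127)*(3 + (s - 1*(-4))*(-1)) = (-1 - 127)*(3 + (-5 - 1*(-4))*(-1)) = -128*(3 + (-5 + 4)*(-1)) = -128*(3 - 1*(-1)) = -128*(3 + 1) = -128*4 = -512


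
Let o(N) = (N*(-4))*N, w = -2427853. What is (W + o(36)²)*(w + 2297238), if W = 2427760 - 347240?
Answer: -3781875821240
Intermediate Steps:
o(N) = -4*N² (o(N) = (-4*N)*N = -4*N²)
W = 2080520
(W + o(36)²)*(w + 2297238) = (2080520 + (-4*36²)²)*(-2427853 + 2297238) = (2080520 + (-4*1296)²)*(-130615) = (2080520 + (-5184)²)*(-130615) = (2080520 + 26873856)*(-130615) = 28954376*(-130615) = -3781875821240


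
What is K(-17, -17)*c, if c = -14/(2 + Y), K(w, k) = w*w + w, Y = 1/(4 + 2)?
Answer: -22848/13 ≈ -1757.5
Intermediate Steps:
Y = 1/6 ≈ 0.16667
K(w, k) = w + w**2 (K(w, k) = w**2 + w = w + w**2)
c = -84/13 (c = -14/(2 + 1/6) = -14/13/6 = -14*6/13 = -84/13 ≈ -6.4615)
K(-17, -17)*c = -17*(1 - 17)*(-84/13) = -17*(-16)*(-84/13) = 272*(-84/13) = -22848/13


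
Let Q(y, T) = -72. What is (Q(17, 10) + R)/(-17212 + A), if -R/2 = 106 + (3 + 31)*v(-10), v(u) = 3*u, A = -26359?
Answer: -1756/43571 ≈ -0.040302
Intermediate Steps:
R = 1828 (R = -2*(106 + (3 + 31)*(3*(-10))) = -2*(106 + 34*(-30)) = -2*(106 - 1020) = -2*(-914) = 1828)
(Q(17, 10) + R)/(-17212 + A) = (-72 + 1828)/(-17212 - 26359) = 1756/(-43571) = 1756*(-1/43571) = -1756/43571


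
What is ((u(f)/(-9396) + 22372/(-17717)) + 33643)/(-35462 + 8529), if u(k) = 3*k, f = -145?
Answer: -9195914251/7362081684 ≈ -1.2491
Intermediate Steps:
((u(f)/(-9396) + 22372/(-17717)) + 33643)/(-35462 + 8529) = (((3*(-145))/(-9396) + 22372/(-17717)) + 33643)/(-35462 + 8529) = ((-435*(-1/9396) + 22372*(-1/17717)) + 33643)/(-26933) = ((5/108 - 3196/2531) + 33643)*(-1/26933) = (-332513/273348 + 33643)*(-1/26933) = (9195914251/273348)*(-1/26933) = -9195914251/7362081684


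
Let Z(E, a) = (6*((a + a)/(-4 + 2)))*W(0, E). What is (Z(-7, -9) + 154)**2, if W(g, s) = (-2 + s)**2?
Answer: 20502784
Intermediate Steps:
Z(E, a) = -6*a*(-2 + E)**2 (Z(E, a) = (6*((a + a)/(-4 + 2)))*(-2 + E)**2 = (6*((2*a)/(-2)))*(-2 + E)**2 = (6*((2*a)*(-1/2)))*(-2 + E)**2 = (6*(-a))*(-2 + E)**2 = (-6*a)*(-2 + E)**2 = -6*a*(-2 + E)**2)
(Z(-7, -9) + 154)**2 = (-6*(-9)*(-2 - 7)**2 + 154)**2 = (-6*(-9)*(-9)**2 + 154)**2 = (-6*(-9)*81 + 154)**2 = (4374 + 154)**2 = 4528**2 = 20502784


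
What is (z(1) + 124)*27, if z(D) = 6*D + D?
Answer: 3537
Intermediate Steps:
z(D) = 7*D
(z(1) + 124)*27 = (7*1 + 124)*27 = (7 + 124)*27 = 131*27 = 3537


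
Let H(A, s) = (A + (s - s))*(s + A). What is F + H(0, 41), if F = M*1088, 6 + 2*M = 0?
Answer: -3264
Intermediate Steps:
M = -3 (M = -3 + (1/2)*0 = -3 + 0 = -3)
H(A, s) = A*(A + s) (H(A, s) = (A + 0)*(A + s) = A*(A + s))
F = -3264 (F = -3*1088 = -3264)
F + H(0, 41) = -3264 + 0*(0 + 41) = -3264 + 0*41 = -3264 + 0 = -3264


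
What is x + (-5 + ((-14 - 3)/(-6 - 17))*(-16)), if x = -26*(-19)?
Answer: 10975/23 ≈ 477.17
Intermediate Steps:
x = 494
x + (-5 + ((-14 - 3)/(-6 - 17))*(-16)) = 494 + (-5 + ((-14 - 3)/(-6 - 17))*(-16)) = 494 + (-5 - 17/(-23)*(-16)) = 494 + (-5 - 17*(-1/23)*(-16)) = 494 + (-5 + (17/23)*(-16)) = 494 + (-5 - 272/23) = 494 - 387/23 = 10975/23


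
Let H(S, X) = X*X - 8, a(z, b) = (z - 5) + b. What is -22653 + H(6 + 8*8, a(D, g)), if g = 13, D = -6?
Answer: -22657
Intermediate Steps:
a(z, b) = -5 + b + z (a(z, b) = (-5 + z) + b = -5 + b + z)
H(S, X) = -8 + X² (H(S, X) = X² - 8 = -8 + X²)
-22653 + H(6 + 8*8, a(D, g)) = -22653 + (-8 + (-5 + 13 - 6)²) = -22653 + (-8 + 2²) = -22653 + (-8 + 4) = -22653 - 4 = -22657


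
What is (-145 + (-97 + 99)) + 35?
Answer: -108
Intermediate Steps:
(-145 + (-97 + 99)) + 35 = (-145 + 2) + 35 = -143 + 35 = -108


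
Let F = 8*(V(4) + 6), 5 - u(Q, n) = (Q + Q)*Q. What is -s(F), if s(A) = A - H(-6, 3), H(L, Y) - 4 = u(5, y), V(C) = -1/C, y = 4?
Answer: -87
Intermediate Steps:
u(Q, n) = 5 - 2*Q² (u(Q, n) = 5 - (Q + Q)*Q = 5 - 2*Q*Q = 5 - 2*Q²)
H(L, Y) = -41 (H(L, Y) = 4 + (5 - 2*5²) = 4 + (5 - 2*25) = 4 + (5 - 50) = 4 - 45 = -41)
F = 46 (F = 8*(-1/4 + 6) = 8*(-1*¼ + 6) = 8*(-¼ + 6) = 8*(23/4) = 46)
s(A) = 41 + A (s(A) = A - 1*(-41) = A + 41 = 41 + A)
-s(F) = -(41 + 46) = -1*87 = -87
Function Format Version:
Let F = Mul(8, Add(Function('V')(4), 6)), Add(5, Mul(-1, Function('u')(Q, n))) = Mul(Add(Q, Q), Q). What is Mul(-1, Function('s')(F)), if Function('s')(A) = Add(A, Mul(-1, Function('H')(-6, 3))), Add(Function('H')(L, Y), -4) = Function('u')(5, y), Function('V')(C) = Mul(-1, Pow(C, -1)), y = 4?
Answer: -87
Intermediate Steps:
Function('u')(Q, n) = Add(5, Mul(-2, Pow(Q, 2))) (Function('u')(Q, n) = Add(5, Mul(-1, Mul(Add(Q, Q), Q))) = Add(5, Mul(-1, Mul(Mul(2, Q), Q))) = Add(5, Mul(-1, Mul(2, Pow(Q, 2)))) = Add(5, Mul(-2, Pow(Q, 2))))
Function('H')(L, Y) = -41 (Function('H')(L, Y) = Add(4, Add(5, Mul(-2, Pow(5, 2)))) = Add(4, Add(5, Mul(-2, 25))) = Add(4, Add(5, -50)) = Add(4, -45) = -41)
F = 46 (F = Mul(8, Add(Mul(-1, Pow(4, -1)), 6)) = Mul(8, Add(Mul(-1, Rational(1, 4)), 6)) = Mul(8, Add(Rational(-1, 4), 6)) = Mul(8, Rational(23, 4)) = 46)
Function('s')(A) = Add(41, A) (Function('s')(A) = Add(A, Mul(-1, -41)) = Add(A, 41) = Add(41, A))
Mul(-1, Function('s')(F)) = Mul(-1, Add(41, 46)) = Mul(-1, 87) = -87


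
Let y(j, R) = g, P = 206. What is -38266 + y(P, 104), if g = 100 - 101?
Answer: -38267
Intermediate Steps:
g = -1
y(j, R) = -1
-38266 + y(P, 104) = -38266 - 1 = -38267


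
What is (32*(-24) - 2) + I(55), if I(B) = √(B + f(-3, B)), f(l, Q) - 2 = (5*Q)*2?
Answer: -770 + √607 ≈ -745.36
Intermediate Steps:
f(l, Q) = 2 + 10*Q (f(l, Q) = 2 + (5*Q)*2 = 2 + 10*Q)
I(B) = √(2 + 11*B) (I(B) = √(B + (2 + 10*B)) = √(2 + 11*B))
(32*(-24) - 2) + I(55) = (32*(-24) - 2) + √(2 + 11*55) = (-768 - 2) + √(2 + 605) = -770 + √607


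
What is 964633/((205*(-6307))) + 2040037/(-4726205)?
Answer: -1439337709272/1222135172335 ≈ -1.1777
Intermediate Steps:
964633/((205*(-6307))) + 2040037/(-4726205) = 964633/(-1292935) + 2040037*(-1/4726205) = 964633*(-1/1292935) - 2040037/4726205 = -964633/1292935 - 2040037/4726205 = -1439337709272/1222135172335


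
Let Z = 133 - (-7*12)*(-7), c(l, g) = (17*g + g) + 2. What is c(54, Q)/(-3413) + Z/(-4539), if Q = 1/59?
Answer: 91004681/914004813 ≈ 0.099567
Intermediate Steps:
Q = 1/59 ≈ 0.016949
c(l, g) = 2 + 18*g (c(l, g) = 18*g + 2 = 2 + 18*g)
Z = -455 (Z = 133 - (-84)*(-7) = 133 - 1*588 = 133 - 588 = -455)
c(54, Q)/(-3413) + Z/(-4539) = (2 + 18*(1/59))/(-3413) - 455/(-4539) = (2 + 18/59)*(-1/3413) - 455*(-1/4539) = (136/59)*(-1/3413) + 455/4539 = -136/201367 + 455/4539 = 91004681/914004813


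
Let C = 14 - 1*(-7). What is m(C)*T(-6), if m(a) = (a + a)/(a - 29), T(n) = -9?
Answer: 189/4 ≈ 47.250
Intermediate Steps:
C = 21 (C = 14 + 7 = 21)
m(a) = 2*a/(-29 + a) (m(a) = (2*a)/(-29 + a) = 2*a/(-29 + a))
m(C)*T(-6) = (2*21/(-29 + 21))*(-9) = (2*21/(-8))*(-9) = (2*21*(-1/8))*(-9) = -21/4*(-9) = 189/4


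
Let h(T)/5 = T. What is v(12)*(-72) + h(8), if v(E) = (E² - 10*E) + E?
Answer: -2552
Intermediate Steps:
h(T) = 5*T
v(E) = E² - 9*E
v(12)*(-72) + h(8) = (12*(-9 + 12))*(-72) + 5*8 = (12*3)*(-72) + 40 = 36*(-72) + 40 = -2592 + 40 = -2552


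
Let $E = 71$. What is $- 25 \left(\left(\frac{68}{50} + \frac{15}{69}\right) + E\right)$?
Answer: $- \frac{41732}{23} \approx -1814.4$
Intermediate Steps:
$- 25 \left(\left(\frac{68}{50} + \frac{15}{69}\right) + E\right) = - 25 \left(\left(\frac{68}{50} + \frac{15}{69}\right) + 71\right) = - 25 \left(\left(68 \cdot \frac{1}{50} + 15 \cdot \frac{1}{69}\right) + 71\right) = - 25 \left(\left(\frac{34}{25} + \frac{5}{23}\right) + 71\right) = - 25 \left(\frac{907}{575} + 71\right) = \left(-25\right) \frac{41732}{575} = - \frac{41732}{23}$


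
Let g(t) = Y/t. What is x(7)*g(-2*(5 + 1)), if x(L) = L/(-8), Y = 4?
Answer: 7/24 ≈ 0.29167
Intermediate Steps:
x(L) = -L/8 (x(L) = L*(-⅛) = -L/8)
g(t) = 4/t
x(7)*g(-2*(5 + 1)) = (-⅛*7)*(4/((-2*(5 + 1)))) = -7/(2*((-2*6))) = -7/(2*(-12)) = -7*(-1)/(2*12) = -7/8*(-⅓) = 7/24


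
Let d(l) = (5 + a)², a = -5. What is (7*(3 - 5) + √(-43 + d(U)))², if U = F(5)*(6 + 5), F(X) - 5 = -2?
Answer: (-14 + I*√43)² ≈ 153.0 - 183.61*I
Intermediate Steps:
F(X) = 3 (F(X) = 5 - 2 = 3)
U = 33 (U = 3*(6 + 5) = 3*11 = 33)
d(l) = 0 (d(l) = (5 - 5)² = 0² = 0)
(7*(3 - 5) + √(-43 + d(U)))² = (7*(3 - 5) + √(-43 + 0))² = (7*(-2) + √(-43))² = (-14 + I*√43)²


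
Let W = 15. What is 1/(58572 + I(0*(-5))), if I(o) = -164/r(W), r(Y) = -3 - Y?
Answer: 9/527230 ≈ 1.7070e-5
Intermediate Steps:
I(o) = 82/9 (I(o) = -164/(-3 - 1*15) = -164/(-3 - 15) = -164/(-18) = -164*(-1/18) = 82/9)
1/(58572 + I(0*(-5))) = 1/(58572 + 82/9) = 1/(527230/9) = 9/527230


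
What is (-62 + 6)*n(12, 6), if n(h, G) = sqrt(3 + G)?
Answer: -168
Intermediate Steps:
(-62 + 6)*n(12, 6) = (-62 + 6)*sqrt(3 + 6) = -56*sqrt(9) = -56*3 = -168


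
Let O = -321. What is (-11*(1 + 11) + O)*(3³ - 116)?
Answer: 40317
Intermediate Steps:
(-11*(1 + 11) + O)*(3³ - 116) = (-11*(1 + 11) - 321)*(3³ - 116) = (-11*12 - 321)*(27 - 116) = (-132 - 321)*(-89) = -453*(-89) = 40317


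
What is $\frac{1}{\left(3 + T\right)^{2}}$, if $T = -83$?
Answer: $\frac{1}{6400} \approx 0.00015625$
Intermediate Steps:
$\frac{1}{\left(3 + T\right)^{2}} = \frac{1}{\left(3 - 83\right)^{2}} = \frac{1}{\left(-80\right)^{2}} = \frac{1}{6400}$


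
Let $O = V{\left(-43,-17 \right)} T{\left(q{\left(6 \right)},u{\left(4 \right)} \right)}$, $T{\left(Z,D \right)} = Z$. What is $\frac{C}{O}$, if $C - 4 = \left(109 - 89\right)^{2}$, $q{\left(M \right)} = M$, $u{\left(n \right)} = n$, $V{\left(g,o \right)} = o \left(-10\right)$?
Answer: $\frac{101}{255} \approx 0.39608$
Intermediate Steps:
$V{\left(g,o \right)} = - 10 o$
$O = 1020$ ($O = \left(-10\right) \left(-17\right) 6 = 170 \cdot 6 = 1020$)
$C = 404$ ($C = 4 + \left(109 - 89\right)^{2} = 4 + 20^{2} = 4 + 400 = 404$)
$\frac{C}{O} = \frac{404}{1020} = 404 \cdot \frac{1}{1020} = \frac{101}{255}$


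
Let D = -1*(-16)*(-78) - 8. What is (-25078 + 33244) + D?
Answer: 6910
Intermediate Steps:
D = -1256 (D = 16*(-78) - 8 = -1248 - 8 = -1256)
(-25078 + 33244) + D = (-25078 + 33244) - 1256 = 8166 - 1256 = 6910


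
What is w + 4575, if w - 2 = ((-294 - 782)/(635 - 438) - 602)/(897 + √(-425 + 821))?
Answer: 80558509723/17603329 + 79780*√11/17603329 ≈ 4576.3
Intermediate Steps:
w = 2 - 119670/(197*(897 + 6*√11)) (w = 2 + ((-294 - 782)/(635 - 438) - 602)/(897 + √(-425 + 821)) = 2 + (-1076/197 - 602)/(897 + √396) = 2 + (-1076*1/197 - 602)/(897 + 6*√11) = 2 + (-1076/197 - 602)/(897 + 6*√11) = 2 - 119670/(197*(897 + 6*√11)) ≈ 1.3375)
w + 4575 = (23279548/17603329 + 79780*√11/17603329) + 4575 = 80558509723/17603329 + 79780*√11/17603329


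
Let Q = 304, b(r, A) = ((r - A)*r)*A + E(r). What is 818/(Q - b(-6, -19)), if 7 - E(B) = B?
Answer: -818/1191 ≈ -0.68682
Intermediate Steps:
E(B) = 7 - B
b(r, A) = 7 - r + A*r*(r - A) (b(r, A) = ((r - A)*r)*A + (7 - r) = (r*(r - A))*A + (7 - r) = A*r*(r - A) + (7 - r) = 7 - r + A*r*(r - A))
818/(Q - b(-6, -19)) = 818/(304 - (7 - 1*(-6) - 19*(-6)**2 - 1*(-6)*(-19)**2)) = 818/(304 - (7 + 6 - 19*36 - 1*(-6)*361)) = 818/(304 - (7 + 6 - 684 + 2166)) = 818/(304 - 1*1495) = 818/(304 - 1495) = 818/(-1191) = 818*(-1/1191) = -818/1191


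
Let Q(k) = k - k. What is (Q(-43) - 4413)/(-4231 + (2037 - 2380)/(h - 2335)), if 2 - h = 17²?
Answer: 11570886/11093339 ≈ 1.0430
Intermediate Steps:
h = -287 (h = 2 - 1*17² = 2 - 1*289 = 2 - 289 = -287)
Q(k) = 0
(Q(-43) - 4413)/(-4231 + (2037 - 2380)/(h - 2335)) = (0 - 4413)/(-4231 + (2037 - 2380)/(-287 - 2335)) = -4413/(-4231 - 343/(-2622)) = -4413/(-4231 - 343*(-1/2622)) = -4413/(-4231 + 343/2622) = -4413/(-11093339/2622) = -4413*(-2622/11093339) = 11570886/11093339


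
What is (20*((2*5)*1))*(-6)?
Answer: -1200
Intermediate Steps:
(20*((2*5)*1))*(-6) = (20*(10*1))*(-6) = (20*10)*(-6) = 200*(-6) = -1200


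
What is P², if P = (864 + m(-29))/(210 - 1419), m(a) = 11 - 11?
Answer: 82944/162409 ≈ 0.51071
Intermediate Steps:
m(a) = 0
P = -288/403 (P = (864 + 0)/(210 - 1419) = 864/(-1209) = 864*(-1/1209) = -288/403 ≈ -0.71464)
P² = (-288/403)² = 82944/162409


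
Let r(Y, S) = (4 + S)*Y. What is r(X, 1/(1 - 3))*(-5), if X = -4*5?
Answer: 350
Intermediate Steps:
X = -20
r(Y, S) = Y*(4 + S)
r(X, 1/(1 - 3))*(-5) = -20*(4 + 1/(1 - 3))*(-5) = -20*(4 + 1/(-2))*(-5) = -20*(4 - 1/2)*(-5) = -20*7/2*(-5) = -70*(-5) = 350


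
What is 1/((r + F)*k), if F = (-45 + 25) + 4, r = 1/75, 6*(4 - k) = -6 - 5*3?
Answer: -10/1199 ≈ -0.0083403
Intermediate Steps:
k = 15/2 (k = 4 - (-6 - 5*3)/6 = 4 - (-6 - 15)/6 = 4 - 1/6*(-21) = 4 + 7/2 = 15/2 ≈ 7.5000)
r = 1/75 ≈ 0.013333
F = -16 (F = -20 + 4 = -16)
1/((r + F)*k) = 1/((1/75 - 16)*(15/2)) = 1/(-1199/75*15/2) = 1/(-1199/10) = -10/1199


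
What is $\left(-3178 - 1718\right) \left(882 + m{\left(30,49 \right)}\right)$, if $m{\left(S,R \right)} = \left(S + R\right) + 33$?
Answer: $-4866624$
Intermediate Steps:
$m{\left(S,R \right)} = 33 + R + S$ ($m{\left(S,R \right)} = \left(R + S\right) + 33 = 33 + R + S$)
$\left(-3178 - 1718\right) \left(882 + m{\left(30,49 \right)}\right) = \left(-3178 - 1718\right) \left(882 + \left(33 + 49 + 30\right)\right) = - 4896 \left(882 + 112\right) = \left(-4896\right) 994 = -4866624$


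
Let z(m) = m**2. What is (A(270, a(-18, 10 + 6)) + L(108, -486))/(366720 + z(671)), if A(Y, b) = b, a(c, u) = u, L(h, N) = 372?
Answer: 388/816961 ≈ 0.00047493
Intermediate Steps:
(A(270, a(-18, 10 + 6)) + L(108, -486))/(366720 + z(671)) = ((10 + 6) + 372)/(366720 + 671**2) = (16 + 372)/(366720 + 450241) = 388/816961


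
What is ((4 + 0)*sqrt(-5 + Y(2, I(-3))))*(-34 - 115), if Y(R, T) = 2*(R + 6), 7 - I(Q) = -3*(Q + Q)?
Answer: -596*sqrt(11) ≈ -1976.7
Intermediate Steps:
I(Q) = 7 + 6*Q (I(Q) = 7 - (-3)*(Q + Q) = 7 - (-3)*2*Q = 7 - (-6)*Q = 7 + 6*Q)
Y(R, T) = 12 + 2*R (Y(R, T) = 2*(6 + R) = 12 + 2*R)
((4 + 0)*sqrt(-5 + Y(2, I(-3))))*(-34 - 115) = ((4 + 0)*sqrt(-5 + (12 + 2*2)))*(-34 - 115) = (4*sqrt(-5 + (12 + 4)))*(-149) = (4*sqrt(-5 + 16))*(-149) = (4*sqrt(11))*(-149) = -596*sqrt(11)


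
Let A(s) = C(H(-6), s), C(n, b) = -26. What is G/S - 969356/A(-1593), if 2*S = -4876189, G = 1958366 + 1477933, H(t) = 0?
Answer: 2363292188368/63390457 ≈ 37282.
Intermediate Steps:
A(s) = -26
G = 3436299
S = -4876189/2 (S = (1/2)*(-4876189) = -4876189/2 ≈ -2.4381e+6)
G/S - 969356/A(-1593) = 3436299/(-4876189/2) - 969356/(-26) = 3436299*(-2/4876189) - 969356*(-1/26) = -6872598/4876189 + 484678/13 = 2363292188368/63390457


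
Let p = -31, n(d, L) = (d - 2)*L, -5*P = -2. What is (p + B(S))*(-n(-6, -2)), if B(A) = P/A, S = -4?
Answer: 2488/5 ≈ 497.60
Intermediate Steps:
P = ⅖ (P = -⅕*(-2) = ⅖ ≈ 0.40000)
n(d, L) = L*(-2 + d) (n(d, L) = (-2 + d)*L = L*(-2 + d))
B(A) = 2/(5*A)
(p + B(S))*(-n(-6, -2)) = (-31 + (⅖)/(-4))*(-(-2)*(-2 - 6)) = (-31 + (⅖)*(-¼))*(-(-2)*(-8)) = (-31 - ⅒)*(-1*16) = -311/10*(-16) = 2488/5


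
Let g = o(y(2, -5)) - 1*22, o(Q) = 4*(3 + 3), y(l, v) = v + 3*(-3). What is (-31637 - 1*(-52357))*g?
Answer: 41440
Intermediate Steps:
y(l, v) = -9 + v (y(l, v) = v - 9 = -9 + v)
o(Q) = 24 (o(Q) = 4*6 = 24)
g = 2 (g = 24 - 1*22 = 24 - 22 = 2)
(-31637 - 1*(-52357))*g = (-31637 - 1*(-52357))*2 = (-31637 + 52357)*2 = 20720*2 = 41440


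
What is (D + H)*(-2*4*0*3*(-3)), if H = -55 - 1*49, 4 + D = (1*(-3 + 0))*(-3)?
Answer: 0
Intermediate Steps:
D = 5 (D = -4 + (1*(-3 + 0))*(-3) = -4 + (1*(-3))*(-3) = -4 - 3*(-3) = -4 + 9 = 5)
H = -104 (H = -55 - 49 = -104)
(D + H)*(-2*4*0*3*(-3)) = (5 - 104)*(-2*4*0*3*(-3)) = -99*(-0*3)*(-3) = -99*(-2*0)*(-3) = -0*(-3) = -99*0 = 0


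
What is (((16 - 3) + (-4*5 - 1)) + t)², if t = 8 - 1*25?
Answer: 625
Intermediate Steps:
t = -17 (t = 8 - 25 = -17)
(((16 - 3) + (-4*5 - 1)) + t)² = (((16 - 3) + (-4*5 - 1)) - 17)² = ((13 + (-20 - 1)) - 17)² = ((13 - 21) - 17)² = (-8 - 17)² = (-25)² = 625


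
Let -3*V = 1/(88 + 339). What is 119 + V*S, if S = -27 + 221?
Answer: 152245/1281 ≈ 118.85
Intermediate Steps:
S = 194
V = -1/1281 (V = -1/(3*(88 + 339)) = -⅓/427 = -⅓*1/427 = -1/1281 ≈ -0.00078064)
119 + V*S = 119 - 1/1281*194 = 119 - 194/1281 = 152245/1281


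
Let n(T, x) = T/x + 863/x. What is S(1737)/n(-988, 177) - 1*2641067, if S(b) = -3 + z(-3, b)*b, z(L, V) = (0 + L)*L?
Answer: -66579977/25 ≈ -2.6632e+6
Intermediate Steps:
n(T, x) = 863/x + T/x
z(L, V) = L**2 (z(L, V) = L*L = L**2)
S(b) = -3 + 9*b (S(b) = -3 + (-3)**2*b = -3 + 9*b)
S(1737)/n(-988, 177) - 1*2641067 = (-3 + 9*1737)/(((863 - 988)/177)) - 1*2641067 = (-3 + 15633)/(((1/177)*(-125))) - 2641067 = 15630/(-125/177) - 2641067 = 15630*(-177/125) - 2641067 = -553302/25 - 2641067 = -66579977/25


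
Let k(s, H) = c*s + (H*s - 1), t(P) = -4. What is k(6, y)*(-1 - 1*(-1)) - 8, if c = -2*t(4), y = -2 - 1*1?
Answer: -8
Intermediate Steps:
y = -3 (y = -2 - 1 = -3)
c = 8 (c = -2*(-4) = 8)
k(s, H) = -1 + 8*s + H*s (k(s, H) = 8*s + (H*s - 1) = 8*s + (-1 + H*s) = -1 + 8*s + H*s)
k(6, y)*(-1 - 1*(-1)) - 8 = (-1 + 8*6 - 3*6)*(-1 - 1*(-1)) - 8 = (-1 + 48 - 18)*(-1 + 1) - 8 = 29*0 - 8 = 0 - 8 = -8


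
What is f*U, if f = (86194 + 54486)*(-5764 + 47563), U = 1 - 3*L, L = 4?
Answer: -64683116520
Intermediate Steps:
U = -11 (U = 1 - 3*4 = 1 - 12 = -11)
f = 5880283320 (f = 140680*41799 = 5880283320)
f*U = 5880283320*(-11) = -64683116520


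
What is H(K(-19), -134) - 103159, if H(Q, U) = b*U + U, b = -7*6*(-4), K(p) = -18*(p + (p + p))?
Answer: -125805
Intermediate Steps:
K(p) = -54*p (K(p) = -18*(p + 2*p) = -54*p)
b = 168 (b = -42*(-4) = 168)
H(Q, U) = 169*U (H(Q, U) = 168*U + U = 169*U)
H(K(-19), -134) - 103159 = 169*(-134) - 103159 = -22646 - 103159 = -125805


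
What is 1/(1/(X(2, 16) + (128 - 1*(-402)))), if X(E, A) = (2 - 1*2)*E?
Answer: 530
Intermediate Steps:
X(E, A) = 0 (X(E, A) = (2 - 2)*E = 0*E = 0)
1/(1/(X(2, 16) + (128 - 1*(-402)))) = 1/(1/(0 + (128 - 1*(-402)))) = 1/(1/(0 + (128 + 402))) = 1/(1/(0 + 530)) = 1/(1/530) = 530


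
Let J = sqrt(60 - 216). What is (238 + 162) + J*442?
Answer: 400 + 884*I*sqrt(39) ≈ 400.0 + 5520.6*I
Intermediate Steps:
J = 2*I*sqrt(39) (J = sqrt(-156) = 2*I*sqrt(39) ≈ 12.49*I)
(238 + 162) + J*442 = (238 + 162) + (2*I*sqrt(39))*442 = 400 + 884*I*sqrt(39)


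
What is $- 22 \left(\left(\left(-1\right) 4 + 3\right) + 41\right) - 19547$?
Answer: $-20427$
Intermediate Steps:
$- 22 \left(\left(\left(-1\right) 4 + 3\right) + 41\right) - 19547 = - 22 \left(\left(-4 + 3\right) + 41\right) - 19547 = - 22 \left(-1 + 41\right) - 19547 = \left(-22\right) 40 - 19547 = -880 - 19547 = -20427$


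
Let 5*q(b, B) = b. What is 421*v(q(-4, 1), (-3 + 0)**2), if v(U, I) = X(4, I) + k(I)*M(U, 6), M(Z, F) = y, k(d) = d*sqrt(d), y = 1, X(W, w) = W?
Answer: 13051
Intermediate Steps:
q(b, B) = b/5
k(d) = d**(3/2)
M(Z, F) = 1
v(U, I) = 4 + I**(3/2) (v(U, I) = 4 + I**(3/2)*1 = 4 + I**(3/2))
421*v(q(-4, 1), (-3 + 0)**2) = 421*(4 + ((-3 + 0)**2)**(3/2)) = 421*(4 + ((-3)**2)**(3/2)) = 421*(4 + 9**(3/2)) = 421*(4 + 27) = 421*31 = 13051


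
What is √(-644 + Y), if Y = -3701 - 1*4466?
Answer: 3*I*√979 ≈ 93.867*I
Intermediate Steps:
Y = -8167 (Y = -3701 - 4466 = -8167)
√(-644 + Y) = √(-644 - 8167) = √(-8811) = 3*I*√979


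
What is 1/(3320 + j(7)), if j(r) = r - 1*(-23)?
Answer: 1/3350 ≈ 0.00029851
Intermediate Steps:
j(r) = 23 + r (j(r) = r + 23 = 23 + r)
1/(3320 + j(7)) = 1/(3320 + (23 + 7)) = 1/(3320 + 30) = 1/3350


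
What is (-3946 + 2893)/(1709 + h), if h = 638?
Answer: -1053/2347 ≈ -0.44866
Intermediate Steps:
(-3946 + 2893)/(1709 + h) = (-3946 + 2893)/(1709 + 638) = -1053/2347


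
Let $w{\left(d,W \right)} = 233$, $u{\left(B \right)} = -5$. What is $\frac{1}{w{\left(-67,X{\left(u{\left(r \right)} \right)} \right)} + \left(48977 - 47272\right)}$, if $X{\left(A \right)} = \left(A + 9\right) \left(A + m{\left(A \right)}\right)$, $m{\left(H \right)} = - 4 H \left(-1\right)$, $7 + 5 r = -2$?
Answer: $\frac{1}{1938} \approx 0.000516$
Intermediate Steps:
$r = - \frac{9}{5}$ ($r = - \frac{7}{5} + \frac{1}{5} \left(-2\right) = - \frac{7}{5} - \frac{2}{5} = - \frac{9}{5} \approx -1.8$)
$m{\left(H \right)} = 4 H$
$X{\left(A \right)} = 5 A \left(9 + A\right)$ ($X{\left(A \right)} = \left(A + 9\right) \left(A + 4 A\right) = \left(9 + A\right) 5 A = 5 A \left(9 + A\right)$)
$\frac{1}{w{\left(-67,X{\left(u{\left(r \right)} \right)} \right)} + \left(48977 - 47272\right)} = \frac{1}{233 + \left(48977 - 47272\right)} = \frac{1}{233 + 1705} = \frac{1}{1938}$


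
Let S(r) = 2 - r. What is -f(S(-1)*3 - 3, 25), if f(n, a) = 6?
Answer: -6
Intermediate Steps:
-f(S(-1)*3 - 3, 25) = -1*6 = -6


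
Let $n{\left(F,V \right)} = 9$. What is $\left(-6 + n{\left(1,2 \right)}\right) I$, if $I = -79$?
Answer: $-237$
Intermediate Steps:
$\left(-6 + n{\left(1,2 \right)}\right) I = \left(-6 + 9\right) \left(-79\right) = 3 \left(-79\right) = -237$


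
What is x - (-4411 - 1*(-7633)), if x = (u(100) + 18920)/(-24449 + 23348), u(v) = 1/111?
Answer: -395863963/122211 ≈ -3239.2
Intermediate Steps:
u(v) = 1/111
x = -2100121/122211 (x = (1/111 + 18920)/(-24449 + 23348) = (2100121/111)/(-1101) = (2100121/111)*(-1/1101) = -2100121/122211 ≈ -17.184)
x - (-4411 - 1*(-7633)) = -2100121/122211 - (-4411 - 1*(-7633)) = -2100121/122211 - (-4411 + 7633) = -2100121/122211 - 1*3222 = -2100121/122211 - 3222 = -395863963/122211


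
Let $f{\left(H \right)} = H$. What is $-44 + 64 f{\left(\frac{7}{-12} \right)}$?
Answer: $- \frac{244}{3} \approx -81.333$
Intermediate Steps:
$-44 + 64 f{\left(\frac{7}{-12} \right)} = -44 + 64 \frac{7}{-12} = -44 + 64 \cdot 7 \left(- \frac{1}{12}\right) = -44 + 64 \left(- \frac{7}{12}\right) = -44 - \frac{112}{3} = - \frac{244}{3}$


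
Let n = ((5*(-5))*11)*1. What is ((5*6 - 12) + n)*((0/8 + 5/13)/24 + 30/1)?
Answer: -2406805/312 ≈ -7714.1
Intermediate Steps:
n = -275 (n = -25*11*1 = -275*1 = -275)
((5*6 - 12) + n)*((0/8 + 5/13)/24 + 30/1) = ((5*6 - 12) - 275)*((0/8 + 5/13)/24 + 30/1) = ((30 - 12) - 275)*((0*(1/8) + 5*(1/13))*(1/24) + 30*1) = (18 - 275)*((0 + 5/13)*(1/24) + 30) = -257*((5/13)*(1/24) + 30) = -257*(5/312 + 30) = -257*9365/312 = -2406805/312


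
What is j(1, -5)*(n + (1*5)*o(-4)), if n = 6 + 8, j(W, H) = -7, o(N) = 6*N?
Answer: 742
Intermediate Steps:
n = 14
j(1, -5)*(n + (1*5)*o(-4)) = -7*(14 + (1*5)*(6*(-4))) = -7*(14 + 5*(-24)) = -7*(14 - 120) = -7*(-106) = 742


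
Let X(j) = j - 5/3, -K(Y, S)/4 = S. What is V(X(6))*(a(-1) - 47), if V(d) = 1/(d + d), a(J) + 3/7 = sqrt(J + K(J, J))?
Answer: -498/91 + 3*sqrt(3)/26 ≈ -5.2727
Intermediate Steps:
K(Y, S) = -4*S
X(j) = -5/3 + j (X(j) = j - 5*1/3 = j - 5/3 = -5/3 + j)
a(J) = -3/7 + sqrt(3)*sqrt(-J) (a(J) = -3/7 + sqrt(J - 4*J) = -3/7 + sqrt(-3*J) = -3/7 + sqrt(3)*sqrt(-J))
V(d) = 1/(2*d)
V(X(6))*(a(-1) - 47) = (1/(2*(-5/3 + 6)))*((-3/7 + sqrt(3)*sqrt(-1*(-1))) - 47) = (1/(2*(13/3)))*((-3/7 + sqrt(3)*sqrt(1)) - 47) = ((1/2)*(3/13))*((-3/7 + sqrt(3)*1) - 47) = 3*((-3/7 + sqrt(3)) - 47)/26 = 3*(-332/7 + sqrt(3))/26 = -498/91 + 3*sqrt(3)/26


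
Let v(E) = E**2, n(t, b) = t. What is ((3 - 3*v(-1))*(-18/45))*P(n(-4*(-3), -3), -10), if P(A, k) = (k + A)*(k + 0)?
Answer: 0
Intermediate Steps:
P(A, k) = k*(A + k) (P(A, k) = (A + k)*k = k*(A + k))
((3 - 3*v(-1))*(-18/45))*P(n(-4*(-3), -3), -10) = ((3 - 3*(-1)**2)*(-18/45))*(-10*(-4*(-3) - 10)) = ((3 - 3*1)*(-18*1/45))*(-10*(12 - 10)) = ((3 - 3)*(-2/5))*(-10*2) = (0*(-2/5))*(-20) = 0*(-20) = 0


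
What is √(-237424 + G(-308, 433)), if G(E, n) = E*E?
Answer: 36*I*√110 ≈ 377.57*I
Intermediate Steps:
G(E, n) = E²
√(-237424 + G(-308, 433)) = √(-237424 + (-308)²) = √(-237424 + 94864) = √(-142560) = 36*I*√110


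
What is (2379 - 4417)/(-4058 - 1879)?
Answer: 2038/5937 ≈ 0.34327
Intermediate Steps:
(2379 - 4417)/(-4058 - 1879) = -2038/(-5937) = -2038*(-1/5937) = 2038/5937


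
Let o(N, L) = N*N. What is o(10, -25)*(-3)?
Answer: -300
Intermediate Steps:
o(N, L) = N**2
o(10, -25)*(-3) = 10**2*(-3) = 100*(-3) = -300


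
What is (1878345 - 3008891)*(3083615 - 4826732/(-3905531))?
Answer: -13615345010171118162/3905531 ≈ -3.4862e+12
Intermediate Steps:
(1878345 - 3008891)*(3083615 - 4826732/(-3905531)) = -1130546*(3083615 - 4826732*(-1/3905531)) = -1130546*(3083615 + 4826732/3905531) = -1130546*12043158801297/3905531 = -13615345010171118162/3905531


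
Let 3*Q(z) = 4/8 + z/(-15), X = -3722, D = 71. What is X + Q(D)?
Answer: -335107/90 ≈ -3723.4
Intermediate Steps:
Q(z) = 1/6 - z/45 (Q(z) = (4/8 + z/(-15))/3 = (4*(1/8) + z*(-1/15))/3 = (1/2 - z/15)/3 = 1/6 - z/45)
X + Q(D) = -3722 + (1/6 - 1/45*71) = -3722 + (1/6 - 71/45) = -3722 - 127/90 = -335107/90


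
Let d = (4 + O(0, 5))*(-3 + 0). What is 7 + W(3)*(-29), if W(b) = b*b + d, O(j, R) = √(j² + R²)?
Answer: 529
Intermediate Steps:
O(j, R) = √(R² + j²)
d = -27 (d = (4 + √(5² + 0²))*(-3 + 0) = (4 + √(25 + 0))*(-3) = (4 + √25)*(-3) = (4 + 5)*(-3) = 9*(-3) = -27)
W(b) = -27 + b² (W(b) = b*b - 27 = b² - 27 = -27 + b²)
7 + W(3)*(-29) = 7 + (-27 + 3²)*(-29) = 7 + (-27 + 9)*(-29) = 7 - 18*(-29) = 7 + 522 = 529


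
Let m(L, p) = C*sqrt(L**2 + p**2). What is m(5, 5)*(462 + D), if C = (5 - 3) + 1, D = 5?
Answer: 7005*sqrt(2) ≈ 9906.6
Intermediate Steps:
C = 3 (C = 2 + 1 = 3)
m(L, p) = 3*sqrt(L**2 + p**2)
m(5, 5)*(462 + D) = (3*sqrt(5**2 + 5**2))*(462 + 5) = (3*sqrt(25 + 25))*467 = (3*sqrt(50))*467 = (3*(5*sqrt(2)))*467 = (15*sqrt(2))*467 = 7005*sqrt(2)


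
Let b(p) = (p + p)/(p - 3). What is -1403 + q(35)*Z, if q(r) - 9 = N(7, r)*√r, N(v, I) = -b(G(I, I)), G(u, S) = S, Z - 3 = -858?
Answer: -9098 + 29925*√35/16 ≈ 1966.9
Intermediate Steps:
Z = -855 (Z = 3 - 858 = -855)
b(p) = 2*p/(-3 + p) (b(p) = (2*p)/(-3 + p) = 2*p/(-3 + p))
N(v, I) = -2*I/(-3 + I)
q(r) = 9 - 2*r^(3/2)/(-3 + r) (q(r) = 9 + (-2*r/(-3 + r))*√r = 9 - 2*r^(3/2)/(-3 + r))
-1403 + q(35)*Z = -1403 + ((-27 - 70*√35 + 9*35)/(-3 + 35))*(-855) = -1403 + ((-27 - 70*√35 + 315)/32)*(-855) = -1403 + ((288 - 70*√35)/32)*(-855) = -1403 + (9 - 35*√35/16)*(-855) = -1403 + (-7695 + 29925*√35/16) = -9098 + 29925*√35/16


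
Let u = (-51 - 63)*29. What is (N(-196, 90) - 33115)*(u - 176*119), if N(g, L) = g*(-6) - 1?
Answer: 774545000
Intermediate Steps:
N(g, L) = -1 - 6*g (N(g, L) = -6*g - 1 = -1 - 6*g)
u = -3306 (u = -114*29 = -3306)
(N(-196, 90) - 33115)*(u - 176*119) = ((-1 - 6*(-196)) - 33115)*(-3306 - 176*119) = ((-1 + 1176) - 33115)*(-3306 - 20944) = (1175 - 33115)*(-24250) = -31940*(-24250) = 774545000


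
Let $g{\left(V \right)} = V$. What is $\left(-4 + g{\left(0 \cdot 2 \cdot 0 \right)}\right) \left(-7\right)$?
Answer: $28$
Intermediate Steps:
$\left(-4 + g{\left(0 \cdot 2 \cdot 0 \right)}\right) \left(-7\right) = \left(-4 + 0 \cdot 2 \cdot 0\right) \left(-7\right) = \left(-4 + 0 \cdot 0\right) \left(-7\right) = \left(-4 + 0\right) \left(-7\right) = \left(-4\right) \left(-7\right) = 28$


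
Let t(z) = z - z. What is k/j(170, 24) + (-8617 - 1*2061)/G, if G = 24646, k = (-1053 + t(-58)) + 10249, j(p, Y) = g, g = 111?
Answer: 112729679/1367853 ≈ 82.414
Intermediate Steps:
j(p, Y) = 111
t(z) = 0
k = 9196 (k = (-1053 + 0) + 10249 = -1053 + 10249 = 9196)
k/j(170, 24) + (-8617 - 1*2061)/G = 9196/111 + (-8617 - 1*2061)/24646 = 9196*(1/111) + (-8617 - 2061)*(1/24646) = 9196/111 - 10678*1/24646 = 9196/111 - 5339/12323 = 112729679/1367853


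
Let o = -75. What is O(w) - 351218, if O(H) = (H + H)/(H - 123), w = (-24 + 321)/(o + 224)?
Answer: -1055410189/3005 ≈ -3.5122e+5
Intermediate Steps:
w = 297/149 (w = (-24 + 321)/(-75 + 224) = 297/149 ≈ 1.9933)
O(H) = 2*H/(-123 + H) (O(H) = (2*H)/(-123 + H) = 2*H/(-123 + H))
O(w) - 351218 = 2*(297/149)/(-123 + 297/149) - 351218 = 2*(297/149)/(-18030/149) - 351218 = 2*(297/149)*(-149/18030) - 351218 = -99/3005 - 351218 = -1055410189/3005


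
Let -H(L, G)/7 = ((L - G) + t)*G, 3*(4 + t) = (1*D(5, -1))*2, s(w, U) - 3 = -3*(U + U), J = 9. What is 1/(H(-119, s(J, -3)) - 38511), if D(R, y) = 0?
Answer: -1/17343 ≈ -5.7660e-5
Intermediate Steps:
s(w, U) = 3 - 6*U (s(w, U) = 3 - 3*(U + U) = 3 - 6*U)
t = -4 (t = -4 + ((1*0)*2)/3 = -4 + (0*2)/3 = -4 + (⅓)*0 = -4 + 0 = -4)
H(L, G) = -7*G*(-4 + L - G) (H(L, G) = -7*((L - G) - 4)*G = -7*(-4 + L - G)*G = -7*G*(-4 + L - G))
1/(H(-119, s(J, -3)) - 38511) = 1/(7*(3 - 6*(-3))*(4 + (3 - 6*(-3)) - 1*(-119)) - 38511) = 1/(7*(3 + 18)*(4 + (3 + 18) + 119) - 38511) = 1/(7*21*(4 + 21 + 119) - 38511) = 1/(7*21*144 - 38511) = 1/(21168 - 38511) = 1/(-17343) = -1/17343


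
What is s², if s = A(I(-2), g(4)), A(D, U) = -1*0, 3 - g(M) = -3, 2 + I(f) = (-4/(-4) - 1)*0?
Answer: 0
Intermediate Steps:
I(f) = -2 (I(f) = -2 + (-4/(-4) - 1)*0 = -2 + (-4*(-¼) - 1)*0 = -2 + (1 - 1)*0 = -2 + 0*0 = -2 + 0 = -2)
g(M) = 6 (g(M) = 3 - 1*(-3) = 3 + 3 = 6)
A(D, U) = 0
s = 0
s² = 0² = 0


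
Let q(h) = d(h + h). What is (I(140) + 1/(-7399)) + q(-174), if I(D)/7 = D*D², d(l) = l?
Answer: 142117417147/7399 ≈ 1.9208e+7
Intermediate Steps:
q(h) = 2*h (q(h) = h + h = 2*h)
I(D) = 7*D³ (I(D) = 7*(D*D²) = 7*D³)
(I(140) + 1/(-7399)) + q(-174) = (7*140³ + 1/(-7399)) + 2*(-174) = (7*2744000 - 1/7399) - 348 = (19208000 - 1/7399) - 348 = 142119991999/7399 - 348 = 142117417147/7399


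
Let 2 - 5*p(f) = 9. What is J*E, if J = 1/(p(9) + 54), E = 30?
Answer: 150/263 ≈ 0.57034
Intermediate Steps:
p(f) = -7/5 (p(f) = ⅖ - ⅕*9 = ⅖ - 9/5 = -7/5)
J = 5/263 (J = 1/(-7/5 + 54) = 1/(263/5) = 5/263 ≈ 0.019011)
J*E = (5/263)*30 = 150/263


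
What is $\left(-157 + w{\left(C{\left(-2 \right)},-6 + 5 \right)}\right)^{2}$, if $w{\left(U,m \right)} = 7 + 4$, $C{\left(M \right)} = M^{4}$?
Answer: $21316$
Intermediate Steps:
$w{\left(U,m \right)} = 11$
$\left(-157 + w{\left(C{\left(-2 \right)},-6 + 5 \right)}\right)^{2} = \left(-157 + 11\right)^{2} = \left(-146\right)^{2} = 21316$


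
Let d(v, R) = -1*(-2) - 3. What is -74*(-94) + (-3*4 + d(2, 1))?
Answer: 6943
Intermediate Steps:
d(v, R) = -1 (d(v, R) = 2 - 3 = -1)
-74*(-94) + (-3*4 + d(2, 1)) = -74*(-94) + (-3*4 - 1) = 6956 + (-12 - 1) = 6956 - 13 = 6943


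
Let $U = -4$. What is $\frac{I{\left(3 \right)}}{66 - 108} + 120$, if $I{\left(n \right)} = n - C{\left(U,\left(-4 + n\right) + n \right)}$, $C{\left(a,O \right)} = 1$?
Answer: $\frac{2519}{21} \approx 119.95$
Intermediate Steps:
$I{\left(n \right)} = -1 + n$ ($I{\left(n \right)} = n - 1 = -1 + n$)
$\frac{I{\left(3 \right)}}{66 - 108} + 120 = \frac{-1 + 3}{66 - 108} + 120 = \frac{2}{-42} + 120 = 2 \left(- \frac{1}{42}\right) + 120 = - \frac{1}{21} + 120 = \frac{2519}{21}$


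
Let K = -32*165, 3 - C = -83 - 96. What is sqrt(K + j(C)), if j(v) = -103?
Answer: I*sqrt(5383) ≈ 73.369*I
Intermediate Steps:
C = 182 (C = 3 - (-83 - 96) = 3 - 1*(-179) = 3 + 179 = 182)
K = -5280
sqrt(K + j(C)) = sqrt(-5280 - 103) = sqrt(-5383) = I*sqrt(5383)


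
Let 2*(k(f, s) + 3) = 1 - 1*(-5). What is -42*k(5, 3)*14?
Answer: 0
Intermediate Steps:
k(f, s) = 0 (k(f, s) = -3 + (1 - 1*(-5))/2 = -3 + (1 + 5)/2 = -3 + (½)*6 = -3 + 3 = 0)
-42*k(5, 3)*14 = -42*0*14 = 0*14 = 0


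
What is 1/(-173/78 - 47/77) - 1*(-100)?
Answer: 1692694/16987 ≈ 99.646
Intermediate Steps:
1/(-173/78 - 47/77) - 1*(-100) = 1/(-173*1/78 - 47*1/77) + 100 = 1/(-173/78 - 47/77) + 100 = 1/(-16987/6006) + 100 = -6006/16987 + 100 = 1692694/16987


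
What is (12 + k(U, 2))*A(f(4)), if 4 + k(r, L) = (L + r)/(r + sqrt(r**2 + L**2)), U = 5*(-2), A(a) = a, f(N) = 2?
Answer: -24 - 8*sqrt(26) ≈ -64.792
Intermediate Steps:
U = -10
k(r, L) = -4 + (L + r)/(r + sqrt(L**2 + r**2)) (k(r, L) = -4 + (L + r)/(r + sqrt(r**2 + L**2)) = -4 + (L + r)/(r + sqrt(L**2 + r**2)))
(12 + k(U, 2))*A(f(4)) = (12 + (2 - 4*sqrt(2**2 + (-10)**2) - 3*(-10))/(-10 + sqrt(2**2 + (-10)**2)))*2 = (12 + (2 - 4*sqrt(4 + 100) + 30)/(-10 + sqrt(4 + 100)))*2 = (12 + (2 - 8*sqrt(26) + 30)/(-10 + sqrt(104)))*2 = (12 + (2 - 8*sqrt(26) + 30)/(-10 + 2*sqrt(26)))*2 = (12 + (32 - 8*sqrt(26))/(-10 + 2*sqrt(26)))*2 = 24 + 2*(32 - 8*sqrt(26))/(-10 + 2*sqrt(26))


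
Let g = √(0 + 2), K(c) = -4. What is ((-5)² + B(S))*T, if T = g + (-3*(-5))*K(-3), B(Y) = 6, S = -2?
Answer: -1860 + 31*√2 ≈ -1816.2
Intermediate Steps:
g = √2 ≈ 1.4142
T = -60 + √2 (T = √2 - 3*(-5)*(-4) = √2 + 15*(-4) = √2 - 60 = -60 + √2 ≈ -58.586)
((-5)² + B(S))*T = ((-5)² + 6)*(-60 + √2) = (25 + 6)*(-60 + √2) = 31*(-60 + √2) = -1860 + 31*√2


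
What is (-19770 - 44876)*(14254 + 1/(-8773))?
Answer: -8084004344286/8773 ≈ -9.2146e+8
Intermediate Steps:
(-19770 - 44876)*(14254 + 1/(-8773)) = -64646*(14254 - 1/8773) = -64646*125050341/8773 = -8084004344286/8773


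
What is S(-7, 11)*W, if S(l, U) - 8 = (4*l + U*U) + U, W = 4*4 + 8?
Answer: 2688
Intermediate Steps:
W = 24 (W = 16 + 8 = 24)
S(l, U) = 8 + U + U² + 4*l (S(l, U) = 8 + ((4*l + U*U) + U) = 8 + ((4*l + U²) + U) = 8 + ((U² + 4*l) + U) = 8 + (U + U² + 4*l) = 8 + U + U² + 4*l)
S(-7, 11)*W = (8 + 11 + 11² + 4*(-7))*24 = (8 + 11 + 121 - 28)*24 = 112*24 = 2688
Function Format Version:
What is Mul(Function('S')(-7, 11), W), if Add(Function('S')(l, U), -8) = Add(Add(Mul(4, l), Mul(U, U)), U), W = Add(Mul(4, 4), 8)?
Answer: 2688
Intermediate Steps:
W = 24 (W = Add(16, 8) = 24)
Function('S')(l, U) = Add(8, U, Pow(U, 2), Mul(4, l)) (Function('S')(l, U) = Add(8, Add(Add(Mul(4, l), Mul(U, U)), U)) = Add(8, Add(Add(Mul(4, l), Pow(U, 2)), U)) = Add(8, Add(Add(Pow(U, 2), Mul(4, l)), U)) = Add(8, Add(U, Pow(U, 2), Mul(4, l))) = Add(8, U, Pow(U, 2), Mul(4, l)))
Mul(Function('S')(-7, 11), W) = Mul(Add(8, 11, Pow(11, 2), Mul(4, -7)), 24) = Mul(Add(8, 11, 121, -28), 24) = Mul(112, 24) = 2688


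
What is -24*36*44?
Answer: -38016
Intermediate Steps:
-24*36*44 = -864*44 = -38016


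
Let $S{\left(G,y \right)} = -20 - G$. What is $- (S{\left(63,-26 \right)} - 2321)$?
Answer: $2404$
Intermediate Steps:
$- (S{\left(63,-26 \right)} - 2321) = - (\left(-20 - 63\right) - 2321) = - (-83 - 2321) = \left(-1\right) \left(-2404\right) = 2404$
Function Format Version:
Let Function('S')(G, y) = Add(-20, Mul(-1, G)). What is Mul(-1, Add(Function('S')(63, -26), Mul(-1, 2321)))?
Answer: 2404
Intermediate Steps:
Mul(-1, Add(Function('S')(63, -26), Mul(-1, 2321))) = Mul(-1, Add(Add(-20, Mul(-1, 63)), Mul(-1, 2321))) = Mul(-1, Add(Add(-20, -63), -2321)) = Mul(-1, Add(-83, -2321)) = Mul(-1, -2404) = 2404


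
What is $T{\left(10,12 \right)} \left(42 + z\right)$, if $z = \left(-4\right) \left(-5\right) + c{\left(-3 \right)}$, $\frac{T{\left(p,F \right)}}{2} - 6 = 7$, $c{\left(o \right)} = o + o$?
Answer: $1456$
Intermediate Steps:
$c{\left(o \right)} = 2 o$
$T{\left(p,F \right)} = 26$ ($T{\left(p,F \right)} = 12 + 2 \cdot 7 = 12 + 14 = 26$)
$z = 14$ ($z = \left(-4\right) \left(-5\right) + 2 \left(-3\right) = 20 - 6 = 14$)
$T{\left(10,12 \right)} \left(42 + z\right) = 26 \left(42 + 14\right) = 26 \cdot 56 = 1456$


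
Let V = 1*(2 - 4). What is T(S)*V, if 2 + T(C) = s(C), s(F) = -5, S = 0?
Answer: 14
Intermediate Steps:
T(C) = -7 (T(C) = -2 - 5 = -7)
V = -2 (V = 1*(-2) = -2)
T(S)*V = -7*(-2) = 14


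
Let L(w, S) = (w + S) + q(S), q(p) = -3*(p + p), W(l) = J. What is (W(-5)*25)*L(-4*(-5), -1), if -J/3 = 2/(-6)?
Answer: 625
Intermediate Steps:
J = 1 (J = -6/(-6) = -6*(-1)/6 = -3*(-⅓) = 1)
W(l) = 1
q(p) = -6*p
L(w, S) = w - 5*S (L(w, S) = (w + S) - 6*S = (S + w) - 6*S = w - 5*S)
(W(-5)*25)*L(-4*(-5), -1) = (1*25)*(-4*(-5) - 5*(-1)) = 25*(20 + 5) = 25*25 = 625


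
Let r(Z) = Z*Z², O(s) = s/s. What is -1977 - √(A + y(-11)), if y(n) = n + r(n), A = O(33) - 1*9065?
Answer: -1977 - 11*I*√86 ≈ -1977.0 - 102.01*I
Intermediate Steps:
O(s) = 1
A = -9064 (A = 1 - 1*9065 = 1 - 9065 = -9064)
r(Z) = Z³
y(n) = n + n³
-1977 - √(A + y(-11)) = -1977 - √(-9064 + (-11 + (-11)³)) = -1977 - √(-9064 + (-11 - 1331)) = -1977 - √(-9064 - 1342) = -1977 - √(-10406) = -1977 - 11*I*√86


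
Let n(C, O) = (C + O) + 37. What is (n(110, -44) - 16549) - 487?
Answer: -16933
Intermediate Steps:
n(C, O) = 37 + C + O
(n(110, -44) - 16549) - 487 = ((37 + 110 - 44) - 16549) - 487 = (103 - 16549) - 487 = -16446 - 487 = -16933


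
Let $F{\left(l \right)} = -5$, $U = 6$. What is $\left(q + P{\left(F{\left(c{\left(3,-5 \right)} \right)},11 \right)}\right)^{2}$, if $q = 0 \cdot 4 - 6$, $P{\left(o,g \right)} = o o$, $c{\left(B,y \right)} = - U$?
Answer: $361$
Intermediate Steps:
$c{\left(B,y \right)} = -6$ ($c{\left(B,y \right)} = \left(-1\right) 6 = -6$)
$P{\left(o,g \right)} = o^{2}$
$q = -6$ ($q = 0 - 6 = -6$)
$\left(q + P{\left(F{\left(c{\left(3,-5 \right)} \right)},11 \right)}\right)^{2} = \left(-6 + \left(-5\right)^{2}\right)^{2} = \left(-6 + 25\right)^{2} = 19^{2} = 361$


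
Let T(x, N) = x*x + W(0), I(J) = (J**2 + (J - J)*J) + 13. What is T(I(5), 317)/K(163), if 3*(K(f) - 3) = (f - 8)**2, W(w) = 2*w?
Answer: 2166/12017 ≈ 0.18024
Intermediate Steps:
I(J) = 13 + J**2 (I(J) = (J**2 + 0*J) + 13 = (J**2 + 0) + 13 = J**2 + 13 = 13 + J**2)
T(x, N) = x**2 (T(x, N) = x*x + 2*0 = x**2 + 0 = x**2)
K(f) = 3 + (-8 + f)**2/3 (K(f) = 3 + (f - 8)**2/3 = 3 + (-8 + f)**2/3)
T(I(5), 317)/K(163) = (13 + 5**2)**2/(3 + (-8 + 163)**2/3) = (13 + 25)**2/(3 + (1/3)*155**2) = 38**2/(3 + (1/3)*24025) = 1444/(3 + 24025/3) = 1444/(24034/3) = 1444*(3/24034) = 2166/12017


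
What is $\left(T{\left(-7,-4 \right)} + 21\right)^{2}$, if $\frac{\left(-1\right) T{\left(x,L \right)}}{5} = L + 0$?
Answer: $1681$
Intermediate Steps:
$T{\left(x,L \right)} = - 5 L$ ($T{\left(x,L \right)} = - 5 \left(L + 0\right) = - 5 L$)
$\left(T{\left(-7,-4 \right)} + 21\right)^{2} = \left(\left(-5\right) \left(-4\right) + 21\right)^{2} = \left(20 + 21\right)^{2} = 41^{2} = 1681$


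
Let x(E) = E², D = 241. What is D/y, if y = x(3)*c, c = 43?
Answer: 241/387 ≈ 0.62274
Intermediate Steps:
y = 387 (y = 3²*43 = 9*43 = 387)
D/y = 241/387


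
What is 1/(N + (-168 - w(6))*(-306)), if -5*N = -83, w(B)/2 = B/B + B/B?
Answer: 5/263243 ≈ 1.8994e-5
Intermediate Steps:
w(B) = 4 (w(B) = 2*(B/B + B/B) = 2*(1 + 1) = 2*2 = 4)
N = 83/5 (N = -1/5*(-83) = 83/5 ≈ 16.600)
1/(N + (-168 - w(6))*(-306)) = 1/(83/5 + (-168 - 1*4)*(-306)) = 1/(83/5 + (-168 - 4)*(-306)) = 1/(83/5 - 172*(-306)) = 1/(83/5 + 52632) = 1/(263243/5) = 5/263243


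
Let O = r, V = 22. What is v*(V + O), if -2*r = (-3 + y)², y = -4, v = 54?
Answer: -135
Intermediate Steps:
r = -49/2 (r = -(-3 - 4)²/2 = -½*(-7)² = -½*49 = -49/2 ≈ -24.500)
O = -49/2 ≈ -24.500
v*(V + O) = 54*(22 - 49/2) = 54*(-5/2) = -135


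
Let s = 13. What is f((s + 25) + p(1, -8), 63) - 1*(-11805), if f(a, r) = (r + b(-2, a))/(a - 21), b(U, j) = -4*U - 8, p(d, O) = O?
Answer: 11812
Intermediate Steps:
b(U, j) = -8 - 4*U
f(a, r) = r/(-21 + a) (f(a, r) = (r + (-8 - 4*(-2)))/(a - 21) = (r + (-8 + 8))/(-21 + a) = (r + 0)/(-21 + a) = r/(-21 + a))
f((s + 25) + p(1, -8), 63) - 1*(-11805) = 63/(-21 + ((13 + 25) - 8)) - 1*(-11805) = 63/(-21 + (38 - 8)) + 11805 = 63/(-21 + 30) + 11805 = 63/9 + 11805 = 63*(⅑) + 11805 = 7 + 11805 = 11812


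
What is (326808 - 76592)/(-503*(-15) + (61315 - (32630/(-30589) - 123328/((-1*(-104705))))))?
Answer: 30822966178420/8482825382117 ≈ 3.6336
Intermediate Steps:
(326808 - 76592)/(-503*(-15) + (61315 - (32630/(-30589) - 123328/((-1*(-104705)))))) = 250216/(7545 + (61315 - (32630*(-1/30589) - 123328/104705))) = 250216/(7545 + (61315 - (-2510/2353 - 123328*1/104705))) = 250216/(7545 + (61315 - (-2510/2353 - 123328/104705))) = 250216/(7545 + (61315 - 1*(-553000334/246370865))) = 250216/(7545 + (61315 + 553000334/246370865)) = 250216/(7545 + 15106782587809/246370865) = 250216/(16965650764234/246370865) = 250216*(246370865/16965650764234) = 30822966178420/8482825382117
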